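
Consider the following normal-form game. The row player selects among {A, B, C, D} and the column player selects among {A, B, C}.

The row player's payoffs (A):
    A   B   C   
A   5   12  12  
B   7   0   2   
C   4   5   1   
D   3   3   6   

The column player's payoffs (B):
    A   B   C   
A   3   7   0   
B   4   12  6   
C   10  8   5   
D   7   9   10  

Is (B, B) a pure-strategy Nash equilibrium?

Holding the column player at B: the row player gets 0 from B but could get 12 by switching to A. The row player has a profitable deviation.

No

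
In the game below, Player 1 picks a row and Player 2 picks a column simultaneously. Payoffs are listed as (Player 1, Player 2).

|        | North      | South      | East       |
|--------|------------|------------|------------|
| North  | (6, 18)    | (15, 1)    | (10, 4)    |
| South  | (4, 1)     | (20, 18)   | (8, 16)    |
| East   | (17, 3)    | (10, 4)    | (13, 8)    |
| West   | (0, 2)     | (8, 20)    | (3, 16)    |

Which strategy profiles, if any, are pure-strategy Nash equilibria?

(South, South) and (East, East)

Find each player's best response to every opponent strategy; NE are the intersections.
Player 1's best responses — vs North: East (payoff 17); vs South: South (payoff 20); vs East: East (payoff 13).
Player 2's best responses — vs North: North (payoff 18); vs South: South (payoff 18); vs East: East (payoff 8); vs West: South (payoff 20).
Mutual best responses occur at (South, South) and (East, East); at each, neither player gains by switching.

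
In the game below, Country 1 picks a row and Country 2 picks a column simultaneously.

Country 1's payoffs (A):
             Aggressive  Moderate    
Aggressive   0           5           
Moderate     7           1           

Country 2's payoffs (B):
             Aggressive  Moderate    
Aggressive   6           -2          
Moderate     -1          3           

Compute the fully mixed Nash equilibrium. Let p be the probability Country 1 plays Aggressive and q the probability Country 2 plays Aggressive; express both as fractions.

p = 1/3, q = 4/11

In a mixed NE each player is indifferent between their pure strategies, so the opponent's mix sets the indifference.
Country 2 indifferent between Aggressive and Moderate: p·6 + (1−p)·(-1) = p·(-2) + (1−p)·3 ⟹ (-1) + 7p = 3 + (-5)p ⟹ p = 1/3.
Country 1 indifferent between Aggressive and Moderate: q·0 + (1−q)·5 = q·7 + (1−q)·1 ⟹ 5 + (-5)q = 1 + 6q ⟹ q = 4/11.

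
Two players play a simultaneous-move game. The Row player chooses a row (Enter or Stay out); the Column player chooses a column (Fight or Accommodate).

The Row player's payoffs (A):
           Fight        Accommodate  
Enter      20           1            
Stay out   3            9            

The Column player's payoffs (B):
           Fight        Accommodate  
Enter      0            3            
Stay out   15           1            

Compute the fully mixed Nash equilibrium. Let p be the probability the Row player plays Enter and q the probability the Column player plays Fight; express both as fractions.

p = 14/17, q = 8/25

Each player's mixing probability is pinned down by making the *other* player indifferent.
The Column player indifferent between Fight and Accommodate: p·0 + (1−p)·15 = p·3 + (1−p)·1 ⟹ 15 + (-15)p = 1 + 2p ⟹ p = 14/17.
The Row player indifferent between Enter and Stay out: q·20 + (1−q)·1 = q·3 + (1−q)·9 ⟹ 1 + 19q = 9 + (-6)q ⟹ q = 8/25.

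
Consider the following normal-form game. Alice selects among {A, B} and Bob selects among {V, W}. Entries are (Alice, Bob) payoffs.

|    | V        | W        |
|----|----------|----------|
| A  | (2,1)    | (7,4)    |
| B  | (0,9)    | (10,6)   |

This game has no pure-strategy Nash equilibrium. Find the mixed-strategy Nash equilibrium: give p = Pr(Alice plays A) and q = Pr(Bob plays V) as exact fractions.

Each player's mixing probability is pinned down by making the *other* player indifferent.
Bob indifferent between V and W: p·1 + (1−p)·9 = p·4 + (1−p)·6 ⟹ 9 + (-8)p = 6 + (-2)p ⟹ p = 1/2.
Alice indifferent between A and B: q·2 + (1−q)·7 = q·0 + (1−q)·10 ⟹ 7 + (-5)q = 10 + (-10)q ⟹ q = 3/5.

p = 1/2, q = 3/5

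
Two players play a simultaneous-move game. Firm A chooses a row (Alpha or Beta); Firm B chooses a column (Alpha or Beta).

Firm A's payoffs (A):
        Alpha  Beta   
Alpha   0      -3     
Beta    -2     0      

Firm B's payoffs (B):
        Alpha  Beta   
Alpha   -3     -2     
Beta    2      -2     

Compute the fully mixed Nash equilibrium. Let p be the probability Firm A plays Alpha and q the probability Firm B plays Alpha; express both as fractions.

In a mixed NE each player is indifferent between their pure strategies, so the opponent's mix sets the indifference.
Firm B indifferent between Alpha and Beta: p·(-3) + (1−p)·2 = p·(-2) + (1−p)·(-2) ⟹ 2 + (-5)p = (-2) + 0p ⟹ p = 4/5.
Firm A indifferent between Alpha and Beta: q·0 + (1−q)·(-3) = q·(-2) + (1−q)·0 ⟹ (-3) + 3q = 0 + (-2)q ⟹ q = 3/5.

p = 4/5, q = 3/5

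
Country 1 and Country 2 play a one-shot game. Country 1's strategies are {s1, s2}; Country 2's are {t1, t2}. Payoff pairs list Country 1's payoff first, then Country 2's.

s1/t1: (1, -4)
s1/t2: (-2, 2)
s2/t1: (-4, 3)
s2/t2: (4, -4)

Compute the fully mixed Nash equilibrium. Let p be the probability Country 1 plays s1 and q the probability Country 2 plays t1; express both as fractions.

In a mixed NE each player is indifferent between their pure strategies, so the opponent's mix sets the indifference.
Country 2 indifferent between t1 and t2: p·(-4) + (1−p)·3 = p·2 + (1−p)·(-4) ⟹ 3 + (-7)p = (-4) + 6p ⟹ p = 7/13.
Country 1 indifferent between s1 and s2: q·1 + (1−q)·(-2) = q·(-4) + (1−q)·4 ⟹ (-2) + 3q = 4 + (-8)q ⟹ q = 6/11.

p = 7/13, q = 6/11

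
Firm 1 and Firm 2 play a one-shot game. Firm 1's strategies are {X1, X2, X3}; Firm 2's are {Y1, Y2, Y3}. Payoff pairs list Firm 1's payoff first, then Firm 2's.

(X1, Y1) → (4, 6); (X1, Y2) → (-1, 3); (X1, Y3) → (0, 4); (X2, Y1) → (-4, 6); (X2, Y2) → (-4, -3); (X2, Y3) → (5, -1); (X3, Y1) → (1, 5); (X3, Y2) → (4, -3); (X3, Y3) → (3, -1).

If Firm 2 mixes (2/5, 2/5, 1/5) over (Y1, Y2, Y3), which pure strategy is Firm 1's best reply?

X3

Firm 1's best reply maximizes expected payoff against the mix.
X1: (2/5)·4 + (2/5)·(-1) + (1/5)·0 = 6/5
X2: (2/5)·(-4) + (2/5)·(-4) + (1/5)·5 = -11/5
X3: (2/5)·1 + (2/5)·4 + (1/5)·3 = 13/5
Highest expected payoff is 13/5, from X3.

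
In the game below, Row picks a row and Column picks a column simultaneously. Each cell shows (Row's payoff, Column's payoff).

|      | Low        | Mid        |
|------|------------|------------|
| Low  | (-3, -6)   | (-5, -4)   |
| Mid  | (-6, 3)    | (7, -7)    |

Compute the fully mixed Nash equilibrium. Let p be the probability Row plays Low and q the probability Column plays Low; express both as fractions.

p = 5/6, q = 4/5

Each player's mixing probability is pinned down by making the *other* player indifferent.
Column indifferent between Low and Mid: p·(-6) + (1−p)·3 = p·(-4) + (1−p)·(-7) ⟹ 3 + (-9)p = (-7) + 3p ⟹ p = 5/6.
Row indifferent between Low and Mid: q·(-3) + (1−q)·(-5) = q·(-6) + (1−q)·7 ⟹ (-5) + 2q = 7 + (-13)q ⟹ q = 4/5.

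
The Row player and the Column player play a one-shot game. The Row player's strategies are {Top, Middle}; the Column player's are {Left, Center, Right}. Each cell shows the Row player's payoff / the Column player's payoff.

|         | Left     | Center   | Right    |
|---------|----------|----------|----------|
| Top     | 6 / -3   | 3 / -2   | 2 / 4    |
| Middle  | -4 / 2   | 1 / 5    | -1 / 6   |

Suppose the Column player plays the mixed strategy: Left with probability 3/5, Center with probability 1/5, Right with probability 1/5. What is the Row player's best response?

Top

Compute the Row player's expected payoff from each pure strategy against the given mix.
Top: (3/5)·6 + (1/5)·3 + (1/5)·2 = 23/5
Middle: (3/5)·(-4) + (1/5)·1 + (1/5)·(-1) = -12/5
Highest expected payoff is 23/5, from Top.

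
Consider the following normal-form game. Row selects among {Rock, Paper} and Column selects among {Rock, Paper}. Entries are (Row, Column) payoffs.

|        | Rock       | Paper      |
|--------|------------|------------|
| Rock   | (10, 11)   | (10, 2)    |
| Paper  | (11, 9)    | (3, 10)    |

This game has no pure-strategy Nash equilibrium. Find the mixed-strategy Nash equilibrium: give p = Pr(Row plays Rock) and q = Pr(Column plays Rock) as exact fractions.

p = 1/10, q = 7/8

Each player's mixing probability is pinned down by making the *other* player indifferent.
Column indifferent between Rock and Paper: p·11 + (1−p)·9 = p·2 + (1−p)·10 ⟹ 9 + 2p = 10 + (-8)p ⟹ p = 1/10.
Row indifferent between Rock and Paper: q·10 + (1−q)·10 = q·11 + (1−q)·3 ⟹ 10 + 0q = 3 + 8q ⟹ q = 7/8.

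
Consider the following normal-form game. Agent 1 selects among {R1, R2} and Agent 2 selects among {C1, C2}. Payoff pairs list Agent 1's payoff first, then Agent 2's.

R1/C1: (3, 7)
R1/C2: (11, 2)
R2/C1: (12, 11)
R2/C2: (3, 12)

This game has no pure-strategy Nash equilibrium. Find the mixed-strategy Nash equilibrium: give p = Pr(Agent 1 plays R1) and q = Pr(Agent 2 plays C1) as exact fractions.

In a mixed NE each player is indifferent between their pure strategies, so the opponent's mix sets the indifference.
Agent 2 indifferent between C1 and C2: p·7 + (1−p)·11 = p·2 + (1−p)·12 ⟹ 11 + (-4)p = 12 + (-10)p ⟹ p = 1/6.
Agent 1 indifferent between R1 and R2: q·3 + (1−q)·11 = q·12 + (1−q)·3 ⟹ 11 + (-8)q = 3 + 9q ⟹ q = 8/17.

p = 1/6, q = 8/17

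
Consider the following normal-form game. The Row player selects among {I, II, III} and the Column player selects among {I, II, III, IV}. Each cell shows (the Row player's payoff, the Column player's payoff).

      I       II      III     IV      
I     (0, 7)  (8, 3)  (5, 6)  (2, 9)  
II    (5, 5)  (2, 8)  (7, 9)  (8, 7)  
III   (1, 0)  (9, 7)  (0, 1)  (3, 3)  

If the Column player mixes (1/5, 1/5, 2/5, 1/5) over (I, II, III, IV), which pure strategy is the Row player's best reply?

Compute the Row player's expected payoff from each pure strategy against the given mix.
I: (1/5)·0 + (1/5)·8 + (2/5)·5 + (1/5)·2 = 4
II: (1/5)·5 + (1/5)·2 + (2/5)·7 + (1/5)·8 = 29/5
III: (1/5)·1 + (1/5)·9 + (2/5)·0 + (1/5)·3 = 13/5
Highest expected payoff is 29/5, from II.

II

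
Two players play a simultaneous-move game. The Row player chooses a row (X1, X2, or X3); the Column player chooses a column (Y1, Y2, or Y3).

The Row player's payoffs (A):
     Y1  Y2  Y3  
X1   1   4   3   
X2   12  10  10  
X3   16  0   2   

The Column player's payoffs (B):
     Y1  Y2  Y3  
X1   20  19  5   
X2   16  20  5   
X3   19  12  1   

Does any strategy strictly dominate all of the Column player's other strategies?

None

Check whether one of the Column player's strategies beats all alternatives regardless of what the opponent does.
Y1 is not dominant: against X2, Y2 gives 20 > 16.
Y2 is not dominant: against X1, Y1 gives 20 > 19.
Y3 is not dominant: against X1, Y1 gives 20 > 5.
No single strategy is best against every opponent action.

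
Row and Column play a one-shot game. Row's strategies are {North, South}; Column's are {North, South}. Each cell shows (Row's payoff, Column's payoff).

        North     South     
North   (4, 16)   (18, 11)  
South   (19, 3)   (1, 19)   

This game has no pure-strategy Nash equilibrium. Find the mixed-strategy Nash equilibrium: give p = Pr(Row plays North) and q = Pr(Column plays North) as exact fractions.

p = 16/21, q = 17/32

In a mixed NE each player is indifferent between their pure strategies, so the opponent's mix sets the indifference.
Column indifferent between North and South: p·16 + (1−p)·3 = p·11 + (1−p)·19 ⟹ 3 + 13p = 19 + (-8)p ⟹ p = 16/21.
Row indifferent between North and South: q·4 + (1−q)·18 = q·19 + (1−q)·1 ⟹ 18 + (-14)q = 1 + 18q ⟹ q = 17/32.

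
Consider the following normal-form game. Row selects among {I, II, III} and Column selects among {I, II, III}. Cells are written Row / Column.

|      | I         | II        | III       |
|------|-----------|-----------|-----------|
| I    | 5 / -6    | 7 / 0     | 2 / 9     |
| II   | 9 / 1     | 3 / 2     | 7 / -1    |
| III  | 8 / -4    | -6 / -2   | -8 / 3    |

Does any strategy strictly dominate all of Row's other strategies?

None

Check whether one of Row's strategies beats all alternatives regardless of what the opponent does.
I is not dominant: against I, II gives 9 > 5.
II is not dominant: against II, I gives 7 > 3.
III is not dominant: against I, II gives 9 > 8.
No single strategy is best against every opponent action.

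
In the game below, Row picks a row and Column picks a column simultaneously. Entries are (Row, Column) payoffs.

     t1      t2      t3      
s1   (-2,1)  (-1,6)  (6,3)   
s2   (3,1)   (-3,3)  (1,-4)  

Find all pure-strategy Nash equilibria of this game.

(s1, t2)

Check mutual best responses: a cell is a NE iff neither player can gain by unilaterally deviating.
Row's best responses — vs t1: s2 (payoff 3); vs t2: s1 (payoff -1); vs t3: s1 (payoff 6).
Column's best responses — vs s1: t2 (payoff 6); vs s2: t2 (payoff 3).
The only mutual best response is (s1, t2); neither player gains by switching there.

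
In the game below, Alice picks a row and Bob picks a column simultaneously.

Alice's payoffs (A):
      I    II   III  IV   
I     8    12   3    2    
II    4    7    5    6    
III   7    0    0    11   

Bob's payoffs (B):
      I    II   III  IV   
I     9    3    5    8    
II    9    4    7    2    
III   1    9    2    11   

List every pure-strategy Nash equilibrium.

Check mutual best responses: a cell is a NE iff neither player can gain by unilaterally deviating.
Alice's best responses — vs I: I (payoff 8); vs II: I (payoff 12); vs III: II (payoff 5); vs IV: III (payoff 11).
Bob's best responses — vs I: I (payoff 9); vs II: I (payoff 9); vs III: IV (payoff 11).
Mutual best responses occur at (I, I) and (III, IV); at each, neither player gains by switching.

(I, I) and (III, IV)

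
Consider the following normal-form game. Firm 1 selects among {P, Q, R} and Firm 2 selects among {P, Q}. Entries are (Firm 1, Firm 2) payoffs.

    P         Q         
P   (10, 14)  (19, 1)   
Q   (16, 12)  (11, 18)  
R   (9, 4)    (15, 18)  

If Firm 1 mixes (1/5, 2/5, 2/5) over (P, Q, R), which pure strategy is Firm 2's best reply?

Q

Firm 2's best reply maximizes expected payoff against the mix.
P: (1/5)·14 + (2/5)·12 + (2/5)·4 = 46/5
Q: (1/5)·1 + (2/5)·18 + (2/5)·18 = 73/5
Highest expected payoff is 73/5, from Q.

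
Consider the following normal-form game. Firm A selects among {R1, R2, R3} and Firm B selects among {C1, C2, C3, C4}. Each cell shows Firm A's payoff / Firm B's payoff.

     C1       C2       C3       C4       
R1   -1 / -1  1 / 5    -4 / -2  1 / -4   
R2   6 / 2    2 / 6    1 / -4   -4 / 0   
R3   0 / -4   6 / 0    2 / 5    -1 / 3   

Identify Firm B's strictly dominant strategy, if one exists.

Check whether one of Firm B's strategies beats all alternatives regardless of what the opponent does.
C1 is not dominant: against R1, C2 gives 5 > -1.
C2 is not dominant: against R3, C3 gives 5 > 0.
C3 is not dominant: against R1, C1 gives -1 > -2.
C4 is not dominant: against R1, C1 gives -1 > -4.
No single strategy is best against every opponent action.

None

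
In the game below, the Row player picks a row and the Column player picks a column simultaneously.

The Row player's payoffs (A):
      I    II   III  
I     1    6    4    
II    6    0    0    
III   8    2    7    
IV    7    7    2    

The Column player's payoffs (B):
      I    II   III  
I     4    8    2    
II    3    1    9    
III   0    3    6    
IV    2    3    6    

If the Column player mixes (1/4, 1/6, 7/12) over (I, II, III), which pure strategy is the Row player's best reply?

III

The Row player's best reply maximizes expected payoff against the mix.
I: (1/4)·1 + (1/6)·6 + (7/12)·4 = 43/12
II: (1/4)·6 + (1/6)·0 + (7/12)·0 = 3/2
III: (1/4)·8 + (1/6)·2 + (7/12)·7 = 77/12
IV: (1/4)·7 + (1/6)·7 + (7/12)·2 = 49/12
Highest expected payoff is 77/12, from III.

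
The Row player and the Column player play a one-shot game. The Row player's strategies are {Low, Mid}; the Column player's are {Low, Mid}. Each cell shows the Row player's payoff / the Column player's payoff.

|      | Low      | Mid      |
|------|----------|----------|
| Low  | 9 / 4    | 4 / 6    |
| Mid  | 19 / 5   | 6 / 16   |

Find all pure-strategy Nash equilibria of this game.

Check mutual best responses: a cell is a NE iff neither player can gain by unilaterally deviating.
The Row player's best responses — vs Low: Mid (payoff 19); vs Mid: Mid (payoff 6).
The Column player's best responses — vs Low: Mid (payoff 6); vs Mid: Mid (payoff 16).
The only mutual best response is (Mid, Mid); neither player gains by switching there.

(Mid, Mid)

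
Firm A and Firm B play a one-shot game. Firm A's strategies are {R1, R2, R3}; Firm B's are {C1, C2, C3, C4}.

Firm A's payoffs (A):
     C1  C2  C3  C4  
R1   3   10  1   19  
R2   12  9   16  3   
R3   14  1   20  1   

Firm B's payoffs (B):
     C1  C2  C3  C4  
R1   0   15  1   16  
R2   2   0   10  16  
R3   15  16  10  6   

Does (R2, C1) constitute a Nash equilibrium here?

Holding Firm B at C1: Firm A gets 12 from R2 but could get 14 by switching to R3. Firm A has a profitable deviation.

No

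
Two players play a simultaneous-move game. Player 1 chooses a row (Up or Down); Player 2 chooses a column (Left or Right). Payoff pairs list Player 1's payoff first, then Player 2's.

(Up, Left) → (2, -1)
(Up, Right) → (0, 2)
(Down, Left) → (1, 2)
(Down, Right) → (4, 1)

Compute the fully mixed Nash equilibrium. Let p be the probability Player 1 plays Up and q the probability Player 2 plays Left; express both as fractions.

Each player's mixing probability is pinned down by making the *other* player indifferent.
Player 2 indifferent between Left and Right: p·(-1) + (1−p)·2 = p·2 + (1−p)·1 ⟹ 2 + (-3)p = 1 + 1p ⟹ p = 1/4.
Player 1 indifferent between Up and Down: q·2 + (1−q)·0 = q·1 + (1−q)·4 ⟹ 0 + 2q = 4 + (-3)q ⟹ q = 4/5.

p = 1/4, q = 4/5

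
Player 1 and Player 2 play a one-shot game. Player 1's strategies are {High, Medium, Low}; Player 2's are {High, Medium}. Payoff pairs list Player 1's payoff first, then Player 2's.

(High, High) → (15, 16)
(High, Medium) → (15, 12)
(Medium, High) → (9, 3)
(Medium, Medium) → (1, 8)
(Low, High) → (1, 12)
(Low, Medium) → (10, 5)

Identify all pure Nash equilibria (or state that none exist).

(High, High)

A profile is a Nash equilibrium when each player is best-responding to the other.
Player 1's best responses — vs High: High (payoff 15); vs Medium: High (payoff 15).
Player 2's best responses — vs High: High (payoff 16); vs Medium: Medium (payoff 8); vs Low: High (payoff 12).
The only mutual best response is (High, High); neither player gains by switching there.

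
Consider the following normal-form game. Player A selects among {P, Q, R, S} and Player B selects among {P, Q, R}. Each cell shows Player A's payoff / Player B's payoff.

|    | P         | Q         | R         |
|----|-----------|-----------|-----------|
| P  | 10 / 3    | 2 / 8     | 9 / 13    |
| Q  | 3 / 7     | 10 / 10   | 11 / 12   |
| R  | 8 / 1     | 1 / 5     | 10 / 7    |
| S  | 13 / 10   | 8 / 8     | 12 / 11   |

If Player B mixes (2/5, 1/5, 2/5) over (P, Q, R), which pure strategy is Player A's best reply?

S

Player A's best reply maximizes expected payoff against the mix.
P: (2/5)·10 + (1/5)·2 + (2/5)·9 = 8
Q: (2/5)·3 + (1/5)·10 + (2/5)·11 = 38/5
R: (2/5)·8 + (1/5)·1 + (2/5)·10 = 37/5
S: (2/5)·13 + (1/5)·8 + (2/5)·12 = 58/5
Highest expected payoff is 58/5, from S.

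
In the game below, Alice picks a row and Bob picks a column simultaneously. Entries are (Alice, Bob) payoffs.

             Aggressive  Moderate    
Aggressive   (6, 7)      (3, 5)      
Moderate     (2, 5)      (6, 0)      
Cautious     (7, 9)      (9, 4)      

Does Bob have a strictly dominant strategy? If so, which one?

Check whether one of Bob's strategies beats all alternatives regardless of what the opponent does.
Aggressive strictly dominates: vs Aggressive: 7 > 5; vs Moderate: 5 > 0; vs Cautious: 9 > 4.

Aggressive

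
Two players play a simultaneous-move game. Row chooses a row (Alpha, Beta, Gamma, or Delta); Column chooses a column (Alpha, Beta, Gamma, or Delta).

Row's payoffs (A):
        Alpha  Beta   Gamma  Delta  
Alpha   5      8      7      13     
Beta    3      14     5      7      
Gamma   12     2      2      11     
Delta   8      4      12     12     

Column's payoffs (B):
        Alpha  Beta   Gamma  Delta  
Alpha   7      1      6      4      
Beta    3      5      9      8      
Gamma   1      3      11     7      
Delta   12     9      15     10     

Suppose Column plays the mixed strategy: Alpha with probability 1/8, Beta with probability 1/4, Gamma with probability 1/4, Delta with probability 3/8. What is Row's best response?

Delta

Compute Row's expected payoff from each pure strategy against the given mix.
Alpha: (1/8)·5 + (1/4)·8 + (1/4)·7 + (3/8)·13 = 37/4
Beta: (1/8)·3 + (1/4)·14 + (1/4)·5 + (3/8)·7 = 31/4
Gamma: (1/8)·12 + (1/4)·2 + (1/4)·2 + (3/8)·11 = 53/8
Delta: (1/8)·8 + (1/4)·4 + (1/4)·12 + (3/8)·12 = 19/2
Highest expected payoff is 19/2, from Delta.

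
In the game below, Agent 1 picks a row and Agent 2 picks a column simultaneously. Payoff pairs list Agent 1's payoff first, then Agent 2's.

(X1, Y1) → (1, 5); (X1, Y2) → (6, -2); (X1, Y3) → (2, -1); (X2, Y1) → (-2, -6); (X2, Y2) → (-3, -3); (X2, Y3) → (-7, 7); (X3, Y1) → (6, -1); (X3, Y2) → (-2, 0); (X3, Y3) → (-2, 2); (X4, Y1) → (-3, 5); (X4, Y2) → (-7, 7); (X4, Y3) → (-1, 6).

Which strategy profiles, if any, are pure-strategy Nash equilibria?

No pure-strategy Nash equilibrium

A profile is a Nash equilibrium when each player is best-responding to the other.
Agent 1's best responses — vs Y1: X3 (payoff 6); vs Y2: X1 (payoff 6); vs Y3: X1 (payoff 2).
Agent 2's best responses — vs X1: Y1 (payoff 5); vs X2: Y3 (payoff 7); vs X3: Y3 (payoff 2); vs X4: Y2 (payoff 7).
No cell has both players best-responding. For instance, Agent 1's best reply to Y2 is X1, but against X1 Agent 2 prefers Y1 over Y2.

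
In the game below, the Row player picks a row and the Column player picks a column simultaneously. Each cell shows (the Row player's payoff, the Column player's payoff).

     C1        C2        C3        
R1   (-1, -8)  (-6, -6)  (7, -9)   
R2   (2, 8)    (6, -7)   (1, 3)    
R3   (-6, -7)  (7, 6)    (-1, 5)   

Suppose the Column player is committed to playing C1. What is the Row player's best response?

R2

With the Column player fixed at C1, the Row player's payoffs are: R1 → -1, R2 → 2, R3 → -6.
The maximum is 2, achieved by R2.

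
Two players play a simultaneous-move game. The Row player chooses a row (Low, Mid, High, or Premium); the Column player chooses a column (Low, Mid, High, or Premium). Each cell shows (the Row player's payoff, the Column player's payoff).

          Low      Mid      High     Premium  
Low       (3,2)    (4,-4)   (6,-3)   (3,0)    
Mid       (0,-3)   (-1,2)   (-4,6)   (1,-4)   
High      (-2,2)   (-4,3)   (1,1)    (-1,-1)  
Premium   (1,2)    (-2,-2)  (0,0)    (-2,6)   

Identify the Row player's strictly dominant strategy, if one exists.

Low

Check whether one of the Row player's strategies beats all alternatives regardless of what the opponent does.
Low strictly dominates: vs Low: 3 > each of {0, -2, 1}; vs Mid: 4 > each of {-1, -4, -2}; vs High: 6 > each of {-4, 1, 0}; vs Premium: 3 > each of {1, -1, -2}.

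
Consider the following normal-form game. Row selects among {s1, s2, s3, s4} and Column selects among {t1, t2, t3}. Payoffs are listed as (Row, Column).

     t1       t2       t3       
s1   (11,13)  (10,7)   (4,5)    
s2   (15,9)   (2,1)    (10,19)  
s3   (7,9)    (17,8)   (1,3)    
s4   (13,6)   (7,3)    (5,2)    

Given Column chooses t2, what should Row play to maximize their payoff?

s3

With Column fixed at t2, Row's payoffs are: s1 → 10, s2 → 2, s3 → 17, s4 → 7.
The maximum is 17, achieved by s3.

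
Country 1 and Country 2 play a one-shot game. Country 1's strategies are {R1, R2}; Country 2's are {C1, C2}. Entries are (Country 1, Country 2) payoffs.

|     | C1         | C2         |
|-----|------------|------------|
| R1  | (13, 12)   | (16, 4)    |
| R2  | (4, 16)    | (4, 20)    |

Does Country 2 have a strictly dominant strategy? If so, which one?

No strictly dominant strategy

A strategy is strictly dominant if it gives Country 2 a strictly higher payoff than every other strategy, against every choice by the opponent.
C1 is not dominant: against R2, C2 gives 20 > 16.
C2 is not dominant: against R1, C1 gives 12 > 4.
No single strategy is best against every opponent action.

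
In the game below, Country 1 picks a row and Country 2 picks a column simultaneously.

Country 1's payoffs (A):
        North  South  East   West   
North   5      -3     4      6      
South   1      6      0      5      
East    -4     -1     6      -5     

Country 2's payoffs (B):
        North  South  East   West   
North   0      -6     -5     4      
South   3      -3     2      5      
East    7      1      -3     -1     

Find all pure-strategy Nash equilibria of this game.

(North, West)

Check mutual best responses: a cell is a NE iff neither player can gain by unilaterally deviating.
Country 1's best responses — vs North: North (payoff 5); vs South: South (payoff 6); vs East: East (payoff 6); vs West: North (payoff 6).
Country 2's best responses — vs North: West (payoff 4); vs South: West (payoff 5); vs East: North (payoff 7).
The only mutual best response is (North, West); neither player gains by switching there.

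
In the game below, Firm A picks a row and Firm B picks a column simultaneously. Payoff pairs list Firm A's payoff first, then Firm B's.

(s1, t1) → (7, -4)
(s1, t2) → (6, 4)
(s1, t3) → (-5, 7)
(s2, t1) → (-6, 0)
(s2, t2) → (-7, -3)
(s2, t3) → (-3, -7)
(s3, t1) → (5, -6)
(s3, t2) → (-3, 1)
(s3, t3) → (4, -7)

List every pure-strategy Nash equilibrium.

A profile is a Nash equilibrium when each player is best-responding to the other.
Firm A's best responses — vs t1: s1 (payoff 7); vs t2: s1 (payoff 6); vs t3: s3 (payoff 4).
Firm B's best responses — vs s1: t3 (payoff 7); vs s2: t1 (payoff 0); vs s3: t2 (payoff 1).
No cell has both players best-responding. For instance, Firm A's best reply to t2 is s1, but against s1 Firm B prefers t3 over t2.

No pure-strategy Nash equilibrium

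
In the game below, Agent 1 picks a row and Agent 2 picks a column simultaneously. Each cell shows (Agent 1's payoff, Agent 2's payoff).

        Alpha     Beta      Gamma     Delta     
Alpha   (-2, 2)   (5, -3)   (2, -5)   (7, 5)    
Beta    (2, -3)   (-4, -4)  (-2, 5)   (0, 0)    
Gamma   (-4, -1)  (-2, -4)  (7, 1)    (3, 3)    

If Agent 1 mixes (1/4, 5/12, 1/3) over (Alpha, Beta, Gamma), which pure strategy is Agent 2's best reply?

Compute Agent 2's expected payoff from each pure strategy against the given mix.
Alpha: (1/4)·2 + (5/12)·(-3) + (1/3)·(-1) = -13/12
Beta: (1/4)·(-3) + (5/12)·(-4) + (1/3)·(-4) = -15/4
Gamma: (1/4)·(-5) + (5/12)·5 + (1/3)·1 = 7/6
Delta: (1/4)·5 + (5/12)·0 + (1/3)·3 = 9/4
Highest expected payoff is 9/4, from Delta.

Delta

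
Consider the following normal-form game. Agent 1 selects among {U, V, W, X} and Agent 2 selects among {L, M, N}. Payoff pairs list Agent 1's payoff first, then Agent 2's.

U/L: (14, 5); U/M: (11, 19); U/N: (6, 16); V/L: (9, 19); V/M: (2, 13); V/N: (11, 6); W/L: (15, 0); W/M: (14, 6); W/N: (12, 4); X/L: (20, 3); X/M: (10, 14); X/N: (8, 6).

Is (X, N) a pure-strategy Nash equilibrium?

Holding Agent 2 at N: Agent 1 gets 8 from X but could get 12 by switching to W. Agent 1 has a profitable deviation.

No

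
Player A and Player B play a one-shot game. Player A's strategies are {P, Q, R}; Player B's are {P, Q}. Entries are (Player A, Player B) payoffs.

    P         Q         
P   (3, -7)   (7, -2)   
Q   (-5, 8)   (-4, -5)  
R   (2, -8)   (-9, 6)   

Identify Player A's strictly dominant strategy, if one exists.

P

Check whether one of Player A's strategies beats all alternatives regardless of what the opponent does.
P strictly dominates: vs P: 3 > each of {-5, 2}; vs Q: 7 > each of {-4, -9}.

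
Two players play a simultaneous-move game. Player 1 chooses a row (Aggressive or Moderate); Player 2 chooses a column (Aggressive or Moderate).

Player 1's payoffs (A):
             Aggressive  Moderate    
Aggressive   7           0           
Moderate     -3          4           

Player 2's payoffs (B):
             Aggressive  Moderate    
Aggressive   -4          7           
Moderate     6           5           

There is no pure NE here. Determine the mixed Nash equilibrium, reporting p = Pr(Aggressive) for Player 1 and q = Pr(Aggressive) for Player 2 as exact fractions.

Each player's mixing probability is pinned down by making the *other* player indifferent.
Player 2 indifferent between Aggressive and Moderate: p·(-4) + (1−p)·6 = p·7 + (1−p)·5 ⟹ 6 + (-10)p = 5 + 2p ⟹ p = 1/12.
Player 1 indifferent between Aggressive and Moderate: q·7 + (1−q)·0 = q·(-3) + (1−q)·4 ⟹ 0 + 7q = 4 + (-7)q ⟹ q = 2/7.

p = 1/12, q = 2/7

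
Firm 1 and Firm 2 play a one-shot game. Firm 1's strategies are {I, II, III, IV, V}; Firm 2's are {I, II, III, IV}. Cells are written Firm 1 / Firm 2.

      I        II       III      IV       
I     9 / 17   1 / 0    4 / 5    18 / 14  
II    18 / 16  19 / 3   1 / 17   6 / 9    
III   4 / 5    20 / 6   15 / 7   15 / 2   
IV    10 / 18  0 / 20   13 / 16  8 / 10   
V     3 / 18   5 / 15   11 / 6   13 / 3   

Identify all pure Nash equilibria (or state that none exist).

(III, III)

A profile is a Nash equilibrium when each player is best-responding to the other.
Firm 1's best responses — vs I: II (payoff 18); vs II: III (payoff 20); vs III: III (payoff 15); vs IV: I (payoff 18).
Firm 2's best responses — vs I: I (payoff 17); vs II: III (payoff 17); vs III: III (payoff 7); vs IV: II (payoff 20); vs V: I (payoff 18).
The only mutual best response is (III, III); neither player gains by switching there.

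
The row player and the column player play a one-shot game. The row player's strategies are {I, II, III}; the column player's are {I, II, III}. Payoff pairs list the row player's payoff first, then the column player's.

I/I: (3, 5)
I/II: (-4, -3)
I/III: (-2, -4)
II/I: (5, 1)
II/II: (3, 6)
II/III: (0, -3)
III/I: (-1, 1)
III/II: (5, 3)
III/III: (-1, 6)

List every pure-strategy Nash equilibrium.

Check mutual best responses: a cell is a NE iff neither player can gain by unilaterally deviating.
The row player's best responses — vs I: II (payoff 5); vs II: III (payoff 5); vs III: II (payoff 0).
The column player's best responses — vs I: I (payoff 5); vs II: II (payoff 6); vs III: III (payoff 6).
No cell has both players best-responding. For instance, the row player's best reply to I is II, but against II the column player prefers II over I.

None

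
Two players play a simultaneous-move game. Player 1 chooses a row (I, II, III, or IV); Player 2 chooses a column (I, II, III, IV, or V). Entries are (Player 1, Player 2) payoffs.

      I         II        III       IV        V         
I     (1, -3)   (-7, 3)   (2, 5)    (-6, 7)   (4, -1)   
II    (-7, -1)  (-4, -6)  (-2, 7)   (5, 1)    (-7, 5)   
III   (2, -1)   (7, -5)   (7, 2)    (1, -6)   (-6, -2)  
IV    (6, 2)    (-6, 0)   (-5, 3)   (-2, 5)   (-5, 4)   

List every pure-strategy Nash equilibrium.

A profile is a Nash equilibrium when each player is best-responding to the other.
Player 1's best responses — vs I: IV (payoff 6); vs II: III (payoff 7); vs III: III (payoff 7); vs IV: II (payoff 5); vs V: I (payoff 4).
Player 2's best responses — vs I: IV (payoff 7); vs II: III (payoff 7); vs III: III (payoff 2); vs IV: IV (payoff 5).
The only mutual best response is (III, III); neither player gains by switching there.

(III, III)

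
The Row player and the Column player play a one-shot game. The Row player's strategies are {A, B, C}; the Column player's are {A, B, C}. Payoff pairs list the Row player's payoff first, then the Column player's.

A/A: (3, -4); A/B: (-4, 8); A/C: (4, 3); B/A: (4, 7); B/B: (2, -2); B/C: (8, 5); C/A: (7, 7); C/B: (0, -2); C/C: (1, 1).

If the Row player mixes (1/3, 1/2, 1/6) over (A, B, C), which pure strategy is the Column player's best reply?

C

Compute the Column player's expected payoff from each pure strategy against the given mix.
A: (1/3)·(-4) + (1/2)·7 + (1/6)·7 = 10/3
B: (1/3)·8 + (1/2)·(-2) + (1/6)·(-2) = 4/3
C: (1/3)·3 + (1/2)·5 + (1/6)·1 = 11/3
Highest expected payoff is 11/3, from C.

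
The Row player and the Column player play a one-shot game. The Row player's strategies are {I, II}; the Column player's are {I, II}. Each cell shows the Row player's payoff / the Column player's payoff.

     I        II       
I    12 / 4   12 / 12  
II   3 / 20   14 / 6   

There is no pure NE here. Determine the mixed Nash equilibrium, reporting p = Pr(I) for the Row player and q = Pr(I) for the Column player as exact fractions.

Each player's mixing probability is pinned down by making the *other* player indifferent.
The Column player indifferent between I and II: p·4 + (1−p)·20 = p·12 + (1−p)·6 ⟹ 20 + (-16)p = 6 + 6p ⟹ p = 7/11.
The Row player indifferent between I and II: q·12 + (1−q)·12 = q·3 + (1−q)·14 ⟹ 12 + 0q = 14 + (-11)q ⟹ q = 2/11.

p = 7/11, q = 2/11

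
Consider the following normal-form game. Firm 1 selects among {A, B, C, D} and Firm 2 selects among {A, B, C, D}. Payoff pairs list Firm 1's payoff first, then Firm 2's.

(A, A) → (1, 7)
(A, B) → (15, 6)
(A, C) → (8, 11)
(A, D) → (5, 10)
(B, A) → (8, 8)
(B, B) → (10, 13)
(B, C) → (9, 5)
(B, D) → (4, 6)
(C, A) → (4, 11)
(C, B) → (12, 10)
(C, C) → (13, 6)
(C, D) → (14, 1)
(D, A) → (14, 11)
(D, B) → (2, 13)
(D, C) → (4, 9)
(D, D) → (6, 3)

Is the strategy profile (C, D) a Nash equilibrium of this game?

Holding Firm 2 at D: Firm 1 gets 14 from C, versus 5 from A, 4 from B, 6 from D. No profitable deviation for Firm 1.
Holding Firm 1 at C: Firm 2 gets 1 from D but could get 11 by switching to A. Firm 2 has a profitable deviation.

No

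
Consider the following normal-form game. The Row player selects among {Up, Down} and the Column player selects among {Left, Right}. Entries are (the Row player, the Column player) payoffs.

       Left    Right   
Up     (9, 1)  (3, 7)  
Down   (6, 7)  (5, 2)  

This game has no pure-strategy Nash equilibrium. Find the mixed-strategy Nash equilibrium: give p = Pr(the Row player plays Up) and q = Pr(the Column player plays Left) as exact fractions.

In a mixed NE each player is indifferent between their pure strategies, so the opponent's mix sets the indifference.
The Column player indifferent between Left and Right: p·1 + (1−p)·7 = p·7 + (1−p)·2 ⟹ 7 + (-6)p = 2 + 5p ⟹ p = 5/11.
The Row player indifferent between Up and Down: q·9 + (1−q)·3 = q·6 + (1−q)·5 ⟹ 3 + 6q = 5 + 1q ⟹ q = 2/5.

p = 5/11, q = 2/5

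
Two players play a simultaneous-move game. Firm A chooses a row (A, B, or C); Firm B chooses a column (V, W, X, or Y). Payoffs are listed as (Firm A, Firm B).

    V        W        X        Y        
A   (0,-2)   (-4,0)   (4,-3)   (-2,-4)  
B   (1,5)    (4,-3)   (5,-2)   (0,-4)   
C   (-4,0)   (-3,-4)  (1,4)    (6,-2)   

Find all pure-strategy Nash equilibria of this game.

(B, V)

A profile is a Nash equilibrium when each player is best-responding to the other.
Firm A's best responses — vs V: B (payoff 1); vs W: B (payoff 4); vs X: B (payoff 5); vs Y: C (payoff 6).
Firm B's best responses — vs A: W (payoff 0); vs B: V (payoff 5); vs C: X (payoff 4).
The only mutual best response is (B, V); neither player gains by switching there.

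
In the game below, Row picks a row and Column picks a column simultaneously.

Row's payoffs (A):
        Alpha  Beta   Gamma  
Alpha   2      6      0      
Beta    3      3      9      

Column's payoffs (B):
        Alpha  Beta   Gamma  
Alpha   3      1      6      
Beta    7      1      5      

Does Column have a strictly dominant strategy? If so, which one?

No strictly dominant strategy

Check whether one of Column's strategies beats all alternatives regardless of what the opponent does.
Alpha is not dominant: against Alpha, Gamma gives 6 > 3.
Beta is not dominant: against Alpha, Alpha gives 3 > 1.
Gamma is not dominant: against Beta, Alpha gives 7 > 5.
No single strategy is best against every opponent action.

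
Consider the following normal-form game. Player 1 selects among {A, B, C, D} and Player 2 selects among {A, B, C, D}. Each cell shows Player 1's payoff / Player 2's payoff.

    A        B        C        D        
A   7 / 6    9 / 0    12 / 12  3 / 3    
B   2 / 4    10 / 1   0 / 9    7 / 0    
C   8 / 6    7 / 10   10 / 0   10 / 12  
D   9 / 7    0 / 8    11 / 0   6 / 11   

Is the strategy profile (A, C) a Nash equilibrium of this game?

Holding Player 2 at C: Player 1 gets 12 from A, versus 0 from B, 10 from C, 11 from D. No profitable deviation for Player 1.
Holding Player 1 at A: Player 2 gets 12 from C, versus 6 from A, 0 from B, 3 from D. No profitable deviation for Player 2 either.

Yes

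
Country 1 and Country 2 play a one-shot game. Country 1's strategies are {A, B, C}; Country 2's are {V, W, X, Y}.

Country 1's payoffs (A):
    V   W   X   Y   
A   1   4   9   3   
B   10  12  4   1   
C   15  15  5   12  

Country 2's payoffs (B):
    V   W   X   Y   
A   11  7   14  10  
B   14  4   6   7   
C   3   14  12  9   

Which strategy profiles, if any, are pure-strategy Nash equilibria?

(A, X) and (C, W)

Check mutual best responses: a cell is a NE iff neither player can gain by unilaterally deviating.
Country 1's best responses — vs V: C (payoff 15); vs W: C (payoff 15); vs X: A (payoff 9); vs Y: C (payoff 12).
Country 2's best responses — vs A: X (payoff 14); vs B: V (payoff 14); vs C: W (payoff 14).
Mutual best responses occur at (A, X) and (C, W); at each, neither player gains by switching.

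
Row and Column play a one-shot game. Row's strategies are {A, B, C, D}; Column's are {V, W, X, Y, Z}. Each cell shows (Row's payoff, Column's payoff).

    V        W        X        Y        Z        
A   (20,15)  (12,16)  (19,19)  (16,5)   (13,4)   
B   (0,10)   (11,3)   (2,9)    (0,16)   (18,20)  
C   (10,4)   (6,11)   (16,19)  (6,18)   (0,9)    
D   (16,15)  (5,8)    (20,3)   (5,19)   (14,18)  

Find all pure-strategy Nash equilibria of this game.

(B, Z)

Check mutual best responses: a cell is a NE iff neither player can gain by unilaterally deviating.
Row's best responses — vs V: A (payoff 20); vs W: A (payoff 12); vs X: D (payoff 20); vs Y: A (payoff 16); vs Z: B (payoff 18).
Column's best responses — vs A: X (payoff 19); vs B: Z (payoff 20); vs C: X (payoff 19); vs D: Y (payoff 19).
The only mutual best response is (B, Z); neither player gains by switching there.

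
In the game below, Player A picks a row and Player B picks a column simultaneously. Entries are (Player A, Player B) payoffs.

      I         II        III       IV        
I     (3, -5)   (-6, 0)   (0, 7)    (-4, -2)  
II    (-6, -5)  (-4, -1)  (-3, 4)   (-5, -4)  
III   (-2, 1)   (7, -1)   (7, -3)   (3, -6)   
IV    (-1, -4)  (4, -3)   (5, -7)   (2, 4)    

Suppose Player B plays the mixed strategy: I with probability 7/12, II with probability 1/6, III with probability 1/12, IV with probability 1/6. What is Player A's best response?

III

Compute Player A's expected payoff from each pure strategy against the given mix.
I: (7/12)·3 + (1/6)·(-6) + (1/12)·0 + (1/6)·(-4) = 1/12
II: (7/12)·(-6) + (1/6)·(-4) + (1/12)·(-3) + (1/6)·(-5) = -21/4
III: (7/12)·(-2) + (1/6)·7 + (1/12)·7 + (1/6)·3 = 13/12
IV: (7/12)·(-1) + (1/6)·4 + (1/12)·5 + (1/6)·2 = 5/6
Highest expected payoff is 13/12, from III.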